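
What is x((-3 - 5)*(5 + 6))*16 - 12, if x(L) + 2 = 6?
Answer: 52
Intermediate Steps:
x(L) = 4 (x(L) = -2 + 6 = 4)
x((-3 - 5)*(5 + 6))*16 - 12 = 4*16 - 12 = 64 - 12 = 52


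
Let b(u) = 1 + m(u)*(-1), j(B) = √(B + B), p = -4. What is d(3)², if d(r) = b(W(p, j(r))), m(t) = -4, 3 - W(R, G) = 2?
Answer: 25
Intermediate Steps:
j(B) = √2*√B (j(B) = √(2*B) = √2*√B)
W(R, G) = 1 (W(R, G) = 3 - 1*2 = 3 - 2 = 1)
b(u) = 5 (b(u) = 1 - 4*(-1) = 1 + 4 = 5)
d(r) = 5
d(3)² = 5² = 25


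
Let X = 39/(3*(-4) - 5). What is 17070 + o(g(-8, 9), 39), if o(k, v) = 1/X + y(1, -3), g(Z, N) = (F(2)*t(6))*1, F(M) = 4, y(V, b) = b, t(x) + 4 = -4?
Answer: 665596/39 ≈ 17067.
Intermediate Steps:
t(x) = -8 (t(x) = -4 - 4 = -8)
X = -39/17 (X = 39/(-12 - 5) = 39/(-17) = 39*(-1/17) = -39/17 ≈ -2.2941)
g(Z, N) = -32 (g(Z, N) = (4*(-8))*1 = -32*1 = -32)
o(k, v) = -134/39 (o(k, v) = 1/(-39/17) - 3 = -17/39 - 3 = -134/39)
17070 + o(g(-8, 9), 39) = 17070 - 134/39 = 665596/39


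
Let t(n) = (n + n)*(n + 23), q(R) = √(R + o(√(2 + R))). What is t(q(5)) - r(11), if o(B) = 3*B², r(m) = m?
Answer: 41 + 46*√26 ≈ 275.55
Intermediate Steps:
q(R) = √(6 + 4*R) (q(R) = √(R + 3*(√(2 + R))²) = √(R + 3*(2 + R)) = √(R + (6 + 3*R)) = √(6 + 4*R))
t(n) = 2*n*(23 + n) (t(n) = (2*n)*(23 + n) = 2*n*(23 + n))
t(q(5)) - r(11) = 2*√(6 + 4*5)*(23 + √(6 + 4*5)) - 1*11 = 2*√(6 + 20)*(23 + √(6 + 20)) - 11 = 2*√26*(23 + √26) - 11 = -11 + 2*√26*(23 + √26)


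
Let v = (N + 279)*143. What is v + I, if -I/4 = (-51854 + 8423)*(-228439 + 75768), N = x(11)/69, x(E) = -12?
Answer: -610019269433/23 ≈ -2.6523e+10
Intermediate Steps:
N = -4/23 (N = -12/69 = -12*1/69 = -4/23 ≈ -0.17391)
v = 917059/23 (v = (-4/23 + 279)*143 = (6413/23)*143 = 917059/23 ≈ 39872.)
I = -26522616804 (I = -4*(-51854 + 8423)*(-228439 + 75768) = -(-173724)*(-152671) = -4*6630654201 = -26522616804)
v + I = 917059/23 - 26522616804 = -610019269433/23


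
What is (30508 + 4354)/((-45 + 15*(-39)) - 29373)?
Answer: -34862/30003 ≈ -1.1620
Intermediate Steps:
(30508 + 4354)/((-45 + 15*(-39)) - 29373) = 34862/((-45 - 585) - 29373) = 34862/(-630 - 29373) = 34862/(-30003) = 34862*(-1/30003) = -34862/30003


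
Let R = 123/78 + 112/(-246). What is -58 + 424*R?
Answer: 667702/1599 ≈ 417.57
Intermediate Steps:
R = 3587/3198 (R = 123*(1/78) + 112*(-1/246) = 41/26 - 56/123 = 3587/3198 ≈ 1.1216)
-58 + 424*R = -58 + 424*(3587/3198) = -58 + 760444/1599 = 667702/1599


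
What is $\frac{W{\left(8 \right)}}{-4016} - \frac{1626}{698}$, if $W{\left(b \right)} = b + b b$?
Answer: $- \frac{411267}{175198} \approx -2.3474$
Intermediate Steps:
$W{\left(b \right)} = b + b^{2}$
$\frac{W{\left(8 \right)}}{-4016} - \frac{1626}{698} = \frac{8 \left(1 + 8\right)}{-4016} - \frac{1626}{698} = 8 \cdot 9 \left(- \frac{1}{4016}\right) - \frac{813}{349} = 72 \left(- \frac{1}{4016}\right) - \frac{813}{349} = - \frac{9}{502} - \frac{813}{349} = - \frac{411267}{175198}$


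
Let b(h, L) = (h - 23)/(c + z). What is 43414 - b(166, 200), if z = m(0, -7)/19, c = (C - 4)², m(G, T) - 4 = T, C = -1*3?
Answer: 40285475/928 ≈ 43411.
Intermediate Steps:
C = -3
m(G, T) = 4 + T
c = 49 (c = (-3 - 4)² = (-7)² = 49)
z = -3/19 (z = (4 - 7)/19 = -3*1/19 = -3/19 ≈ -0.15789)
b(h, L) = -437/928 + 19*h/928 (b(h, L) = (h - 23)/(49 - 3/19) = (-23 + h)/(928/19) = (-23 + h)*(19/928) = -437/928 + 19*h/928)
43414 - b(166, 200) = 43414 - (-437/928 + (19/928)*166) = 43414 - (-437/928 + 1577/464) = 43414 - 1*2717/928 = 43414 - 2717/928 = 40285475/928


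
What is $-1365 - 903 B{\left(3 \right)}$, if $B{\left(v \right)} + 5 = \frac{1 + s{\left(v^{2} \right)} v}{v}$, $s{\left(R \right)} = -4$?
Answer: $6461$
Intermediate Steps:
$B{\left(v \right)} = -5 + \frac{1 - 4 v}{v}$
$-1365 - 903 B{\left(3 \right)} = -1365 - 903 \left(-9 + \frac{1}{3}\right) = -1365 - -7826 = -1365 + 7826 = 6461$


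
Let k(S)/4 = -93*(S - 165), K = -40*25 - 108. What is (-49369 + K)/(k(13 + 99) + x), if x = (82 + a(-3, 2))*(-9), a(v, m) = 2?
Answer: -50477/18960 ≈ -2.6623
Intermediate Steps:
K = -1108 (K = -1000 - 108 = -1108)
k(S) = 61380 - 372*S (k(S) = 4*(-93*(S - 165)) = 4*(-93*(-165 + S)) = 4*(15345 - 93*S) = 61380 - 372*S)
x = -756 (x = (82 + 2)*(-9) = 84*(-9) = -756)
(-49369 + K)/(k(13 + 99) + x) = (-49369 - 1108)/((61380 - 372*(13 + 99)) - 756) = -50477/((61380 - 372*112) - 756) = -50477/((61380 - 41664) - 756) = -50477/(19716 - 756) = -50477/18960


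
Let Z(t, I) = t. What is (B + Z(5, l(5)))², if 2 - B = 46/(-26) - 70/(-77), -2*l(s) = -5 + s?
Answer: 1263376/20449 ≈ 61.782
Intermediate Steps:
l(s) = 5/2 - s/2 (l(s) = -(-5 + s)/2 = 5/2 - s/2)
B = 409/143 (B = 2 - (46/(-26) - 70/(-77)) = 2 - (46*(-1/26) - 70*(-1/77)) = 2 - (-23/13 + 10/11) = 2 - 1*(-123/143) = 2 + 123/143 = 409/143 ≈ 2.8601)
(B + Z(5, l(5)))² = (409/143 + 5)² = (1124/143)² = 1263376/20449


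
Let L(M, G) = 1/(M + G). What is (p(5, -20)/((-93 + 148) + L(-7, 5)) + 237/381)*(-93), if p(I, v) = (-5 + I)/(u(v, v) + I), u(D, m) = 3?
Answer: -7347/127 ≈ -57.850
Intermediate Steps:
p(I, v) = (-5 + I)/(3 + I)
L(M, G) = 1/(G + M)
(p(5, -20)/((-93 + 148) + L(-7, 5)) + 237/381)*(-93) = (((-5 + 5)/(3 + 5))/((-93 + 148) + 1/(5 - 7)) + 237/381)*(-93) = ((0/8)/(55 + 1/(-2)) + 237*(1/381))*(-93) = (((1/8)*0)/(55 - 1/2) + 79/127)*(-93) = (0/(109/2) + 79/127)*(-93) = (0*(2/109) + 79/127)*(-93) = (0 + 79/127)*(-93) = (79/127)*(-93) = -7347/127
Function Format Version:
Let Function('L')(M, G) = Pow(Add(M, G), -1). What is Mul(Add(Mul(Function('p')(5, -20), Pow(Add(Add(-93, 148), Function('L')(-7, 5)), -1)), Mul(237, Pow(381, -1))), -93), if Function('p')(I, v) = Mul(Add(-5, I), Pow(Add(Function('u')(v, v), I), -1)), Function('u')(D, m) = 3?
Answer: Rational(-7347, 127) ≈ -57.850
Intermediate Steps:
Function('p')(I, v) = Mul(Pow(Add(3, I), -1), Add(-5, I)) (Function('p')(I, v) = Mul(Add(-5, I), Pow(Add(3, I), -1)) = Mul(Pow(Add(3, I), -1), Add(-5, I)))
Function('L')(M, G) = Pow(Add(G, M), -1)
Mul(Add(Mul(Function('p')(5, -20), Pow(Add(Add(-93, 148), Function('L')(-7, 5)), -1)), Mul(237, Pow(381, -1))), -93) = Mul(Add(Mul(Mul(Pow(Add(3, 5), -1), Add(-5, 5)), Pow(Add(Add(-93, 148), Pow(Add(5, -7), -1)), -1)), Mul(237, Pow(381, -1))), -93) = Mul(Add(Mul(Mul(Pow(8, -1), 0), Pow(Add(55, Pow(-2, -1)), -1)), Mul(237, Rational(1, 381))), -93) = Mul(Add(Mul(Mul(Rational(1, 8), 0), Pow(Add(55, Rational(-1, 2)), -1)), Rational(79, 127)), -93) = Mul(Add(Mul(0, Pow(Rational(109, 2), -1)), Rational(79, 127)), -93) = Mul(Add(Mul(0, Rational(2, 109)), Rational(79, 127)), -93) = Mul(Add(0, Rational(79, 127)), -93) = Mul(Rational(79, 127), -93) = Rational(-7347, 127)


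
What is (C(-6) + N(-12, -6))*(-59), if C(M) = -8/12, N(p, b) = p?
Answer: 2242/3 ≈ 747.33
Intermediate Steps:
C(M) = -⅔ (C(M) = -8*1/12 = -⅔)
(C(-6) + N(-12, -6))*(-59) = (-⅔ - 12)*(-59) = -38/3*(-59) = 2242/3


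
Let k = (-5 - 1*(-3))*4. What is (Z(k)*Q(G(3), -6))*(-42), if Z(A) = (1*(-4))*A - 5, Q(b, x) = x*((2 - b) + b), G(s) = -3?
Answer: 13608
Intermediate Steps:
Q(b, x) = 2*x (Q(b, x) = x*2 = 2*x)
k = -8 (k = (-5 + 3)*4 = -2*4 = -8)
Z(A) = -5 - 4*A (Z(A) = -4*A - 5 = -5 - 4*A)
(Z(k)*Q(G(3), -6))*(-42) = ((-5 - 4*(-8))*(2*(-6)))*(-42) = ((-5 + 32)*(-12))*(-42) = (27*(-12))*(-42) = -324*(-42) = 13608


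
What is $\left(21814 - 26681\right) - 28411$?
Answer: $-33278$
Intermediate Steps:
$\left(21814 - 26681\right) - 28411 = -4867 - 28411 = -33278$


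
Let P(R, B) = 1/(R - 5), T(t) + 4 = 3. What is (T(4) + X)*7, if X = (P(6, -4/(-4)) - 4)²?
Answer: 56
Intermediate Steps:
T(t) = -1 (T(t) = -4 + 3 = -1)
P(R, B) = 1/(-5 + R)
X = 9 (X = (1/(-5 + 6) - 4)² = (1/1 - 4)² = (1 - 4)² = (-3)² = 9)
(T(4) + X)*7 = (-1 + 9)*7 = 8*7 = 56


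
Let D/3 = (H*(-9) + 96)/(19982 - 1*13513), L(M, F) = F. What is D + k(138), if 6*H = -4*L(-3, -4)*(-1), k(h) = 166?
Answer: 1074214/6469 ≈ 166.06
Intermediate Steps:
H = -8/3 (H = (-4*(-4)*(-1))/6 = (16*(-1))/6 = (1/6)*(-16) = -8/3 ≈ -2.6667)
D = 360/6469 (D = 3*((-8/3*(-9) + 96)/(19982 - 1*13513)) = 3*((24 + 96)/(19982 - 13513)) = 3*(120/6469) = 360/6469 ≈ 0.055650)
D + k(138) = 360/6469 + 166 = 1074214/6469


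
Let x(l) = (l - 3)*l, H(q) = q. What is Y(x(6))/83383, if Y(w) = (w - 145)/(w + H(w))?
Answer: -127/3001788 ≈ -4.2308e-5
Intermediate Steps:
x(l) = l*(-3 + l) (x(l) = (-3 + l)*l = l*(-3 + l))
Y(w) = (-145 + w)/(2*w) (Y(w) = (w - 145)/(w + w) = (-145 + w)/((2*w)) = (-145 + w)*(1/(2*w)) = (-145 + w)/(2*w))
Y(x(6))/83383 = ((-145 + 6*(-3 + 6))/(2*((6*(-3 + 6)))))/83383 = ((-145 + 6*3)/(2*((6*3))))*(1/83383) = ((½)*(-145 + 18)/18)*(1/83383) = ((½)*(1/18)*(-127))*(1/83383) = -127/36*1/83383 = -127/3001788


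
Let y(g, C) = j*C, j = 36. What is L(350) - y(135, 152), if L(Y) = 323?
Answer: -5149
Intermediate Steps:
y(g, C) = 36*C
L(350) - y(135, 152) = 323 - 36*152 = 323 - 1*5472 = 323 - 5472 = -5149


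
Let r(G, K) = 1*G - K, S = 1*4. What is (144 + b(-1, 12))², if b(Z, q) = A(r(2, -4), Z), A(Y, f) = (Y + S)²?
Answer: 59536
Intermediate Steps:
S = 4
r(G, K) = G - K
A(Y, f) = (4 + Y)² (A(Y, f) = (Y + 4)² = (4 + Y)²)
b(Z, q) = 100 (b(Z, q) = (4 + (2 - 1*(-4)))² = (4 + (2 + 4))² = (4 + 6)² = 10² = 100)
(144 + b(-1, 12))² = (144 + 100)² = 244² = 59536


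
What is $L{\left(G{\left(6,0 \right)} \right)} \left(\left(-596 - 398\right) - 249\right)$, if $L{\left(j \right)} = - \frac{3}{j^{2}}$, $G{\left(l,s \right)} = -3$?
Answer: $\frac{1243}{3} \approx 414.33$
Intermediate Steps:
$L{\left(j \right)} = - \frac{3}{j^{2}}$
$L{\left(G{\left(6,0 \right)} \right)} \left(\left(-596 - 398\right) - 249\right) = - \frac{3}{9} \left(\left(-596 - 398\right) - 249\right) = \left(-3\right) \frac{1}{9} \left(-994 - 249\right) = \left(- \frac{1}{3}\right) \left(-1243\right) = \frac{1243}{3}$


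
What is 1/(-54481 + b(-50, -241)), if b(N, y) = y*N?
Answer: -1/42431 ≈ -2.3568e-5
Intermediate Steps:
b(N, y) = N*y
1/(-54481 + b(-50, -241)) = 1/(-54481 - 50*(-241)) = 1/(-54481 + 12050) = 1/(-42431) = -1/42431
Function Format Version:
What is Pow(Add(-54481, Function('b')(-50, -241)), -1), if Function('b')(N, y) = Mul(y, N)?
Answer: Rational(-1, 42431) ≈ -2.3568e-5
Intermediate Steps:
Function('b')(N, y) = Mul(N, y)
Pow(Add(-54481, Function('b')(-50, -241)), -1) = Pow(Add(-54481, Mul(-50, -241)), -1) = Pow(Add(-54481, 12050), -1) = Pow(-42431, -1) = Rational(-1, 42431)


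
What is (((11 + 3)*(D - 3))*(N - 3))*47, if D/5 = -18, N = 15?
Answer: -734328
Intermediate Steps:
D = -90 (D = 5*(-18) = -90)
(((11 + 3)*(D - 3))*(N - 3))*47 = (((11 + 3)*(-90 - 3))*(15 - 3))*47 = ((14*(-93))*12)*47 = -1302*12*47 = -15624*47 = -734328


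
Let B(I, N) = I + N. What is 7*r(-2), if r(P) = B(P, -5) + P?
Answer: -63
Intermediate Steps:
r(P) = -5 + 2*P (r(P) = (P - 5) + P = (-5 + P) + P = -5 + 2*P)
7*r(-2) = 7*(-5 + 2*(-2)) = 7*(-5 - 4) = 7*(-9) = -63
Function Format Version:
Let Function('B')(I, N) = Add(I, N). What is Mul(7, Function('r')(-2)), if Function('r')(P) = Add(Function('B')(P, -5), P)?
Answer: -63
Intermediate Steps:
Function('r')(P) = Add(-5, Mul(2, P)) (Function('r')(P) = Add(Add(P, -5), P) = Add(Add(-5, P), P) = Add(-5, Mul(2, P)))
Mul(7, Function('r')(-2)) = Mul(7, Add(-5, Mul(2, -2))) = Mul(7, Add(-5, -4)) = Mul(7, -9) = -63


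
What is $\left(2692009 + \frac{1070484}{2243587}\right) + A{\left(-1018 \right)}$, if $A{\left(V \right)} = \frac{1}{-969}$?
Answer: $\frac{5852524983053636}{2174035803} \approx 2.692 \cdot 10^{6}$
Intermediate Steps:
$A{\left(V \right)} = - \frac{1}{969}$
$\left(2692009 + \frac{1070484}{2243587}\right) + A{\left(-1018 \right)} = \left(2692009 + \frac{1070484}{2243587}\right) - \frac{1}{969} = \frac{6039757466767}{2243587} - \frac{1}{969} = \frac{5852524983053636}{2174035803}$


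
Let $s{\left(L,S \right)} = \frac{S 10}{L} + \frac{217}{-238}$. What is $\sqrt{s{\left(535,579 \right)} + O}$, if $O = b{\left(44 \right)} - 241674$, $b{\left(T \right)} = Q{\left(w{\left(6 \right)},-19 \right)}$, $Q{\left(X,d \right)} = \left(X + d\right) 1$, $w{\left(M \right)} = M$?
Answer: $\frac{i \sqrt{3198606911138}}{3638} \approx 491.61 i$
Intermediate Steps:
$s{\left(L,S \right)} = - \frac{31}{34} + \frac{10 S}{L}$ ($s{\left(L,S \right)} = \frac{10 S}{L} + 217 \left(- \frac{1}{238}\right) = \frac{10 S}{L} - \frac{31}{34} = - \frac{31}{34} + \frac{10 S}{L}$)
$Q{\left(X,d \right)} = X + d$
$b{\left(T \right)} = -13$ ($b{\left(T \right)} = 6 - 19 = -13$)
$O = -241687$ ($O = -13 - 241674 = -241687$)
$\sqrt{s{\left(535,579 \right)} + O} = \sqrt{\left(- \frac{31}{34} + 10 \cdot 579 \cdot \frac{1}{535}\right) - 241687} = \sqrt{\left(- \frac{31}{34} + \frac{1158}{107}\right) - 241687} = \sqrt{\frac{36055}{3638} - 241687} = \sqrt{- \frac{879221251}{3638}} = \frac{i \sqrt{3198606911138}}{3638}$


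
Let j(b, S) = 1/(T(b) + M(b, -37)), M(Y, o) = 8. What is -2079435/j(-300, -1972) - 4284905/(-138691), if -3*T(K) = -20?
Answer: -4229846535675/138691 ≈ -3.0498e+7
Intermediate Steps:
T(K) = 20/3 (T(K) = -1/3*(-20) = 20/3)
j(b, S) = 3/44 (j(b, S) = 1/(20/3 + 8) = 1/(44/3) = 3/44)
-2079435/j(-300, -1972) - 4284905/(-138691) = -2079435/3/44 - 4284905/(-138691) = -2079435*44/3 - 4284905*(-1/138691) = -30498380 + 4284905/138691 = -4229846535675/138691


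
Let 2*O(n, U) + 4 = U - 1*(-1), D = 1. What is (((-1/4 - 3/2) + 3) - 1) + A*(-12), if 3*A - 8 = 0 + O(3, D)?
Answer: -111/4 ≈ -27.750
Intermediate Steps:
O(n, U) = -3/2 + U/2 (O(n, U) = -2 + (U - 1*(-1))/2 = -2 + (U + 1)/2 = -2 + (1 + U)/2 = -2 + (½ + U/2) = -3/2 + U/2)
A = 7/3 (A = 8/3 + (0 + (-3/2 + (½)*1))/3 = 8/3 + (0 + (-3/2 + ½))/3 = 8/3 + (0 - 1)/3 = 8/3 + (⅓)*(-1) = 8/3 - ⅓ = 7/3 ≈ 2.3333)
(((-1/4 - 3/2) + 3) - 1) + A*(-12) = (((-1/4 - 3/2) + 3) - 1) + (7/3)*(-12) = (((-1*¼ - 3*½) + 3) - 1) - 28 = (((-¼ - 3/2) + 3) - 1) - 28 = ((-7/4 + 3) - 1) - 28 = (5/4 - 1) - 28 = ¼ - 28 = -111/4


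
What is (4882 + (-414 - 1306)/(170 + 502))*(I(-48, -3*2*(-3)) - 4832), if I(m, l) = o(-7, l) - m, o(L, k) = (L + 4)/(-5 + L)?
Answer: -7842919855/336 ≈ -2.3342e+7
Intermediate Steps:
o(L, k) = (4 + L)/(-5 + L)
I(m, l) = 1/4 - m (I(m, l) = (4 - 7)/(-5 - 7) - m = -3/(-12) - m = -1/12*(-3) - m = 1/4 - m)
(4882 + (-414 - 1306)/(170 + 502))*(I(-48, -3*2*(-3)) - 4832) = (4882 + (-414 - 1306)/(170 + 502))*((1/4 - 1*(-48)) - 4832) = (4882 - 1720/672)*((1/4 + 48) - 4832) = (4882 - 1720*1/672)*(193/4 - 4832) = (4882 - 215/84)*(-19135/4) = (409873/84)*(-19135/4) = -7842919855/336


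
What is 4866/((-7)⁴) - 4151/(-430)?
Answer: 12058931/1032430 ≈ 11.680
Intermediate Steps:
4866/((-7)⁴) - 4151/(-430) = 4866/2401 - 4151*(-1/430) = 4866*(1/2401) + 4151/430 = 4866/2401 + 4151/430 = 12058931/1032430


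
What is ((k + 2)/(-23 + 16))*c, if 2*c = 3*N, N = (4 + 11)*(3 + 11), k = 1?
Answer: -135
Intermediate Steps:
N = 210 (N = 15*14 = 210)
c = 315 (c = (3*210)/2 = (1/2)*630 = 315)
((k + 2)/(-23 + 16))*c = ((1 + 2)/(-23 + 16))*315 = (3/(-7))*315 = (3*(-1/7))*315 = -3/7*315 = -135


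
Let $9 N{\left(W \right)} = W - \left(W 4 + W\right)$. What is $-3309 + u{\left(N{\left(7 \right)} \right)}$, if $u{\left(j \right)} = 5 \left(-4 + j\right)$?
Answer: $- \frac{30101}{9} \approx -3344.6$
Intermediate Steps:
$N{\left(W \right)} = - \frac{4 W}{9}$ ($N{\left(W \right)} = \frac{W - \left(W 4 + W\right)}{9} = \frac{W - \left(4 W + W\right)}{9} = \frac{W - 5 W}{9} = \frac{\left(-4\right) W}{9} = - \frac{4 W}{9}$)
$u{\left(j \right)} = -20 + 5 j$
$-3309 + u{\left(N{\left(7 \right)} \right)} = -3309 - \left(20 - 5 \left(\left(- \frac{4}{9}\right) 7\right)\right) = -3309 + \left(-20 + 5 \left(- \frac{28}{9}\right)\right) = -3309 - \frac{320}{9} = - \frac{30101}{9}$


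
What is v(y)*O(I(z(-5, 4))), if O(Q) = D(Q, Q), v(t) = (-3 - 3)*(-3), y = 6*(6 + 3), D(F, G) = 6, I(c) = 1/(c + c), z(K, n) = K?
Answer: 108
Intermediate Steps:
I(c) = 1/(2*c)
y = 54 (y = 6*9 = 54)
v(t) = 18 (v(t) = -6*(-3) = 18)
O(Q) = 6
v(y)*O(I(z(-5, 4))) = 18*6 = 108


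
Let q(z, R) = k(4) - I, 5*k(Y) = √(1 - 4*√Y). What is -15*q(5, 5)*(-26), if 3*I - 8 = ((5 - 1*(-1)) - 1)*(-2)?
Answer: 260 + 78*I*√7 ≈ 260.0 + 206.37*I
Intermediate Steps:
k(Y) = √(1 - 4*√Y)/5
I = -⅔ (I = 8/3 + (((5 - 1*(-1)) - 1)*(-2))/3 = 8/3 + (((5 + 1) - 1)*(-2))/3 = 8/3 + ((6 - 1)*(-2))/3 = 8/3 + (5*(-2))/3 = 8/3 + (⅓)*(-10) = 8/3 - 10/3 = -⅔ ≈ -0.66667)
q(z, R) = ⅔ + I*√7/5 (q(z, R) = √(1 - 4*√4)/5 - 1*(-⅔) = √(1 - 4*2)/5 + ⅔ = √(1 - 8)/5 + ⅔ = √(-7)/5 + ⅔ = (I*√7)/5 + ⅔ = I*√7/5 + ⅔ = ⅔ + I*√7/5)
-15*q(5, 5)*(-26) = -15*(⅔ + I*√7/5)*(-26) = (-10 - 3*I*√7)*(-26) = 260 + 78*I*√7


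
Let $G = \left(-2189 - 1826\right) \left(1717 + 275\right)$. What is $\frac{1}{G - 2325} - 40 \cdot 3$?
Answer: $- \frac{960024601}{8000205} \approx -120.0$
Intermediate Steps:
$G = -7997880$ ($G = \left(-4015\right) 1992 = -7997880$)
$\frac{1}{G - 2325} - 40 \cdot 3 = \frac{1}{-7997880 - 2325} - 40 \cdot 3 = \frac{1}{-8000205} - 120 = - \frac{1}{8000205} - 120 = - \frac{960024601}{8000205}$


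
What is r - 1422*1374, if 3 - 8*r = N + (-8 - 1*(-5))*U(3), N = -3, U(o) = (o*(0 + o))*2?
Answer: -3907641/2 ≈ -1.9538e+6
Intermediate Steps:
U(o) = 2*o² (U(o) = (o*o)*2 = o²*2 = 2*o²)
r = 15/2 (r = 3/8 - (-3 + (-8 - 1*(-5))*(2*3²))/8 = 3/8 - (-3 + (-8 + 5)*(2*9))/8 = 3/8 - (-3 - 3*18)/8 = 3/8 - (-3 - 54)/8 = 3/8 - ⅛*(-57) = 3/8 + 57/8 = 15/2 ≈ 7.5000)
r - 1422*1374 = 15/2 - 1422*1374 = 15/2 - 1953828 = -3907641/2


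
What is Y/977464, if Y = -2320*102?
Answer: -29580/122183 ≈ -0.24210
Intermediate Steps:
Y = -236640
Y/977464 = -236640/977464 = -236640*1/977464 = -29580/122183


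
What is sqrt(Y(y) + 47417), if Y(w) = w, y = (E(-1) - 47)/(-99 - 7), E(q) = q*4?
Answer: sqrt(532782818)/106 ≈ 217.76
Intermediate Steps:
E(q) = 4*q
y = 51/106 (y = (4*(-1) - 47)/(-99 - 7) = (-4 - 47)/(-106) = -51*(-1/106) = 51/106 ≈ 0.48113)
sqrt(Y(y) + 47417) = sqrt(51/106 + 47417) = sqrt(5026253/106) = sqrt(532782818)/106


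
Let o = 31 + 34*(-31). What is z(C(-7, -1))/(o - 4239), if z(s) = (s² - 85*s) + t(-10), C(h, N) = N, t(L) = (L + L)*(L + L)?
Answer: -81/877 ≈ -0.092360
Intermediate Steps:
t(L) = 4*L² (t(L) = (2*L)*(2*L) = 4*L²)
o = -1023 (o = 31 - 1054 = -1023)
z(s) = 400 + s² - 85*s (z(s) = (s² - 85*s) + 4*(-10)² = (s² - 85*s) + 4*100 = (s² - 85*s) + 400 = 400 + s² - 85*s)
z(C(-7, -1))/(o - 4239) = (400 + (-1)² - 85*(-1))/(-1023 - 4239) = (400 + 1 + 85)/(-5262) = 486*(-1/5262) = -81/877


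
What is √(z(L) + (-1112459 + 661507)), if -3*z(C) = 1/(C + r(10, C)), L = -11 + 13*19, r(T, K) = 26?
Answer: I*√278596342578/786 ≈ 671.53*I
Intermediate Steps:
L = 236 (L = -11 + 247 = 236)
z(C) = -1/(3*(26 + C)) (z(C) = -1/(3*(C + 26)) = -1/(3*(26 + C)))
√(z(L) + (-1112459 + 661507)) = √(-1/(78 + 3*236) + (-1112459 + 661507)) = √(-1/(78 + 708) - 450952) = √(-1/786 - 450952) = √(-354448273/786) = I*√278596342578/786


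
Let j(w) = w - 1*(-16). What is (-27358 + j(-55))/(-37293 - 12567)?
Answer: 27397/49860 ≈ 0.54948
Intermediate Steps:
j(w) = 16 + w (j(w) = w + 16 = 16 + w)
(-27358 + j(-55))/(-37293 - 12567) = (-27358 + (16 - 55))/(-37293 - 12567) = (-27358 - 39)/(-49860) = -27397*(-1/49860) = 27397/49860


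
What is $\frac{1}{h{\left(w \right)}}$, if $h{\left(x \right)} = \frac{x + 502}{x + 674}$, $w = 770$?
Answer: $\frac{361}{318} \approx 1.1352$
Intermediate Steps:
$h{\left(x \right)} = \frac{502 + x}{674 + x}$
$\frac{1}{h{\left(w \right)}} = \frac{1}{\frac{1}{674 + 770} \left(502 + 770\right)} = \frac{1}{\frac{1}{1444} \cdot 1272} = \frac{1}{\frac{318}{361}} = \frac{361}{318}$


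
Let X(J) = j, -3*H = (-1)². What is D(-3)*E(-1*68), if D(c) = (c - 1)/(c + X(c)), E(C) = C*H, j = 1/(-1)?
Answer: 68/3 ≈ 22.667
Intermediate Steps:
j = -1
H = -⅓ (H = -⅓*(-1)² = -⅓*1 = -⅓ ≈ -0.33333)
X(J) = -1
E(C) = -C/3 (E(C) = C*(-⅓) = -C/3)
D(c) = 1 (D(c) = (c - 1)/(c - 1) = (-1 + c)/(-1 + c) = 1)
D(-3)*E(-1*68) = 1*(-(-1)*68/3) = 1*(-⅓*(-68)) = 1*(68/3) = 68/3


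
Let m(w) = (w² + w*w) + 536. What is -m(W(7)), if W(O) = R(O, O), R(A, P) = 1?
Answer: -538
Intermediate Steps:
W(O) = 1
m(w) = 536 + 2*w² (m(w) = (w² + w²) + 536 = 2*w² + 536 = 536 + 2*w²)
-m(W(7)) = -(536 + 2*1²) = -(536 + 2*1) = -(536 + 2) = -1*538 = -538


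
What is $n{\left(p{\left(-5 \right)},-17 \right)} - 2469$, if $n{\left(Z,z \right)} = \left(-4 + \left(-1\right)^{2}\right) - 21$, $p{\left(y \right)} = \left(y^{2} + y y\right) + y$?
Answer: $-2493$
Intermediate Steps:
$p{\left(y \right)} = y + 2 y^{2}$ ($p{\left(y \right)} = \left(y^{2} + y^{2}\right) + y = 2 y^{2} + y = y + 2 y^{2}$)
$n{\left(Z,z \right)} = -24$ ($n{\left(Z,z \right)} = \left(-4 + 1\right) - 21 = -3 - 21 = -24$)
$n{\left(p{\left(-5 \right)},-17 \right)} - 2469 = -24 - 2469 = -2493$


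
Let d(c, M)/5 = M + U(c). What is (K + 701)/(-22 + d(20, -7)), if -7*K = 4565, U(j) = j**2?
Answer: 342/13601 ≈ 0.025145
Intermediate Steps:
K = -4565/7 (K = -1/7*4565 = -4565/7 ≈ -652.14)
d(c, M) = 5*M + 5*c**2 (d(c, M) = 5*(M + c**2) = 5*M + 5*c**2)
(K + 701)/(-22 + d(20, -7)) = (-4565/7 + 701)/(-22 + (5*(-7) + 5*20**2)) = 342/(7*(-22 + (-35 + 5*400))) = 342/(7*(-22 + (-35 + 2000))) = 342/(7*(-22 + 1965)) = (342/7)/1943 = (342/7)*(1/1943) = 342/13601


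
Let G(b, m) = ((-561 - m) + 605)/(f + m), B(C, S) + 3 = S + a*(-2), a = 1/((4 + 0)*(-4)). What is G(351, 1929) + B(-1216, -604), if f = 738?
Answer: -12963365/21336 ≈ -607.58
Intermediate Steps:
a = -1/16 (a = 1/(4*(-4)) = 1/(-16) = -1/16 ≈ -0.062500)
B(C, S) = -23/8 + S (B(C, S) = -3 + (S - 1/16*(-2)) = -3 + (S + ⅛) = -3 + (⅛ + S) = -23/8 + S)
G(b, m) = (44 - m)/(738 + m) (G(b, m) = ((-561 - m) + 605)/(738 + m) = (44 - m)/(738 + m))
G(351, 1929) + B(-1216, -604) = (44 - 1*1929)/(738 + 1929) + (-23/8 - 604) = (44 - 1929)/2667 - 4855/8 = (1/2667)*(-1885) - 4855/8 = -1885/2667 - 4855/8 = -12963365/21336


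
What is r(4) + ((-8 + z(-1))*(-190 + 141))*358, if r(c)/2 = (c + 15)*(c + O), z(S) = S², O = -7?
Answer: 122680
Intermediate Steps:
r(c) = 2*(-7 + c)*(15 + c) (r(c) = 2*((c + 15)*(c - 7)) = 2*((15 + c)*(-7 + c)) = 2*((-7 + c)*(15 + c)) = 2*(-7 + c)*(15 + c))
r(4) + ((-8 + z(-1))*(-190 + 141))*358 = (-210 + 2*4² + 16*4) + ((-8 + (-1)²)*(-190 + 141))*358 = (-210 + 2*16 + 64) + ((-8 + 1)*(-49))*358 = (-210 + 32 + 64) - 7*(-49)*358 = -114 + 343*358 = -114 + 122794 = 122680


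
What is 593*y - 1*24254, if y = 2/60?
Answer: -727027/30 ≈ -24234.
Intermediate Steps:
y = 1/30 (y = 2*(1/60) = 1/30 ≈ 0.033333)
593*y - 1*24254 = 593*(1/30) - 1*24254 = 593/30 - 24254 = -727027/30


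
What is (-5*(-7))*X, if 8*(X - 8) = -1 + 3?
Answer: 1155/4 ≈ 288.75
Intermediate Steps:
X = 33/4 (X = 8 + (-1 + 3)/8 = 8 + (1/8)*2 = 8 + 1/4 = 33/4 ≈ 8.2500)
(-5*(-7))*X = -5*(-7)*(33/4) = 35*(33/4) = 1155/4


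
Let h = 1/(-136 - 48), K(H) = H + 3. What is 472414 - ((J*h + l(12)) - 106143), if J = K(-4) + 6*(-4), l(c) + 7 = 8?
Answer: 106454279/184 ≈ 5.7856e+5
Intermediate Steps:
l(c) = 1 (l(c) = -7 + 8 = 1)
K(H) = 3 + H
h = -1/184 (h = 1/(-184) = -1/184 ≈ -0.0054348)
J = -25 (J = (3 - 4) + 6*(-4) = -1 - 24 = -25)
472414 - ((J*h + l(12)) - 106143) = 472414 - ((-25*(-1/184) + 1) - 106143) = 472414 - ((25/184 + 1) - 106143) = 472414 - (209/184 - 106143) = 472414 - 1*(-19530103/184) = 472414 + 19530103/184 = 106454279/184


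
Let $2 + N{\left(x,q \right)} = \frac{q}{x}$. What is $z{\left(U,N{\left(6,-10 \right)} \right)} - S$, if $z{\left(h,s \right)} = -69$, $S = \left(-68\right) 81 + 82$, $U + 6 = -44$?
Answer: $5357$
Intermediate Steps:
$N{\left(x,q \right)} = -2 + \frac{q}{x}$
$U = -50$ ($U = -6 - 44 = -50$)
$S = -5426$ ($S = -5508 + 82 = -5426$)
$z{\left(U,N{\left(6,-10 \right)} \right)} - S = -69 - -5426 = -69 + 5426 = 5357$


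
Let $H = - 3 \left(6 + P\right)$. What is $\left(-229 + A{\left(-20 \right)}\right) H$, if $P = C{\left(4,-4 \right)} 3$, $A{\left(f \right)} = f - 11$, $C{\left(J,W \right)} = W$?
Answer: $-4680$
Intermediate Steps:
$A{\left(f \right)} = -11 + f$
$P = -12$ ($P = \left(-4\right) 3 = -12$)
$H = 18$ ($H = - 3 \left(6 - 12\right) = \left(-3\right) \left(-6\right) = 18$)
$\left(-229 + A{\left(-20 \right)}\right) H = \left(-229 - 31\right) 18 = \left(-260\right) 18 = -4680$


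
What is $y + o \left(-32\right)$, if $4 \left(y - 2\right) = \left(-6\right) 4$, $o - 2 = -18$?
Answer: $508$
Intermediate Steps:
$o = -16$ ($o = 2 - 18 = -16$)
$y = -4$ ($y = 2 + \frac{\left(-6\right) 4}{4} = 2 + \frac{1}{4} \left(-24\right) = 2 - 6 = -4$)
$y + o \left(-32\right) = -4 - -512 = -4 + 512 = 508$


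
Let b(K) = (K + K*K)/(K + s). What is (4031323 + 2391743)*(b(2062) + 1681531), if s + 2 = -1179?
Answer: 9542638146350322/881 ≈ 1.0832e+13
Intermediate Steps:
s = -1181 (s = -2 - 1179 = -1181)
b(K) = (K + K²)/(-1181 + K) (b(K) = (K + K*K)/(K - 1181) = (K + K²)/(-1181 + K))
(4031323 + 2391743)*(b(2062) + 1681531) = (4031323 + 2391743)*(2062*(1 + 2062)/(-1181 + 2062) + 1681531) = 6423066*(2062*2063/881 + 1681531) = 6423066*(2062*(1/881)*2063 + 1681531) = 6423066*(4253906/881 + 1681531) = 6423066*(1485682717/881) = 9542638146350322/881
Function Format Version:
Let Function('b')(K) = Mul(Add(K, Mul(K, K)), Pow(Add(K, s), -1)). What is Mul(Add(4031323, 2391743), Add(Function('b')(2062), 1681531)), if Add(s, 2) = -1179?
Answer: Rational(9542638146350322, 881) ≈ 1.0832e+13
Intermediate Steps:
s = -1181 (s = Add(-2, -1179) = -1181)
Function('b')(K) = Mul(Pow(Add(-1181, K), -1), Add(K, Pow(K, 2))) (Function('b')(K) = Mul(Add(K, Mul(K, K)), Pow(Add(K, -1181), -1)) = Mul(Add(K, Pow(K, 2)), Pow(Add(-1181, K), -1)) = Mul(Pow(Add(-1181, K), -1), Add(K, Pow(K, 2))))
Mul(Add(4031323, 2391743), Add(Function('b')(2062), 1681531)) = Mul(Add(4031323, 2391743), Add(Mul(2062, Pow(Add(-1181, 2062), -1), Add(1, 2062)), 1681531)) = Mul(6423066, Add(Mul(2062, Pow(881, -1), 2063), 1681531)) = Mul(6423066, Add(Mul(2062, Rational(1, 881), 2063), 1681531)) = Mul(6423066, Add(Rational(4253906, 881), 1681531)) = Mul(6423066, Rational(1485682717, 881)) = Rational(9542638146350322, 881)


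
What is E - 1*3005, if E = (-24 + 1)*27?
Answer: -3626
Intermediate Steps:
E = -621 (E = -23*27 = -621)
E - 1*3005 = -621 - 1*3005 = -621 - 3005 = -3626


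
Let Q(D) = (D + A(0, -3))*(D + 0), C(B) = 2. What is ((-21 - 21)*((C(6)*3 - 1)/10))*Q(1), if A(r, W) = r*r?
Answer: -21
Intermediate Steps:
A(r, W) = r²
Q(D) = D² (Q(D) = (D + 0²)*(D + 0) = (D + 0)*D = D*D = D²)
((-21 - 21)*((C(6)*3 - 1)/10))*Q(1) = ((-21 - 21)*((2*3 - 1)/10))*1² = -42*(6 - 1)/10*1 = -210/10*1 = -42*½*1 = -21*1 = -21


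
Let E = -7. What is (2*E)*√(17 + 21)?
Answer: -14*√38 ≈ -86.302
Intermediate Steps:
(2*E)*√(17 + 21) = (2*(-7))*√(17 + 21) = -14*√38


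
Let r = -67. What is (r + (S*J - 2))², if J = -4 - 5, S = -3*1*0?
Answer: 4761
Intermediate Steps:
S = 0 (S = -3*0 = 0)
J = -9
(r + (S*J - 2))² = (-67 + (0*(-9) - 2))² = (-67 + (0 - 2))² = (-67 - 2)² = (-69)² = 4761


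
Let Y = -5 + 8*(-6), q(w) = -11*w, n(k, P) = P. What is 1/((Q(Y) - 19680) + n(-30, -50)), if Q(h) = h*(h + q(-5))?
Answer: -1/19836 ≈ -5.0413e-5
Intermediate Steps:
Y = -53 (Y = -5 - 48 = -53)
Q(h) = h*(55 + h) (Q(h) = h*(h - 11*(-5)) = h*(h + 55) = h*(55 + h))
1/((Q(Y) - 19680) + n(-30, -50)) = 1/((-53*(55 - 53) - 19680) - 50) = 1/((-53*2 - 19680) - 50) = 1/((-106 - 19680) - 50) = 1/(-19786 - 50) = 1/(-19836) = -1/19836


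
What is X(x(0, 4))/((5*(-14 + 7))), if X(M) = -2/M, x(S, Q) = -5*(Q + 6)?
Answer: -1/875 ≈ -0.0011429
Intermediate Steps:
x(S, Q) = -30 - 5*Q (x(S, Q) = -5*(6 + Q) = -30 - 5*Q)
X(x(0, 4))/((5*(-14 + 7))) = (-2/(-30 - 5*4))/((5*(-14 + 7))) = (-2/(-30 - 20))/((5*(-7))) = -2/(-50)/(-35) = -2*(-1/50)*(-1/35) = (1/25)*(-1/35) = -1/875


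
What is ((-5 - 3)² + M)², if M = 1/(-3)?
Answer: 36481/9 ≈ 4053.4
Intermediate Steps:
M = -⅓ ≈ -0.33333
((-5 - 3)² + M)² = ((-5 - 3)² - ⅓)² = ((-8)² - ⅓)² = (64 - ⅓)² = (191/3)² = 36481/9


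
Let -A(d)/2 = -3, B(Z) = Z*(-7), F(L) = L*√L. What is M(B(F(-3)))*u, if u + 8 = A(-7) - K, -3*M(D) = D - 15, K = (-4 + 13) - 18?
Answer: 35 - 49*I*√3 ≈ 35.0 - 84.87*I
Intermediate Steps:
F(L) = L^(3/2)
K = -9 (K = 9 - 18 = -9)
B(Z) = -7*Z
A(d) = 6 (A(d) = -2*(-3) = 6)
M(D) = 5 - D/3 (M(D) = -(D - 15)/3 = -(-15 + D)/3 = 5 - D/3)
u = 7 (u = -8 + (6 - 1*(-9)) = -8 + (6 + 9) = -8 + 15 = 7)
M(B(F(-3)))*u = (5 - (-7)*(-3)^(3/2)/3)*7 = (5 - (-7)*(-3*I*√3)/3)*7 = (5 - 7*I*√3)*7 = 35 - 49*I*√3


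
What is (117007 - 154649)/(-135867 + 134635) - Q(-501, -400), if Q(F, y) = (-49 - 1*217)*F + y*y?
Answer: -16421185/56 ≈ -2.9324e+5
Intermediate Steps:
Q(F, y) = y**2 - 266*F (Q(F, y) = (-49 - 217)*F + y**2 = -266*F + y**2 = y**2 - 266*F)
(117007 - 154649)/(-135867 + 134635) - Q(-501, -400) = (117007 - 154649)/(-135867 + 134635) - ((-400)**2 - 266*(-501)) = -37642/(-1232) - (160000 + 133266) = -37642*(-1/1232) - 1*293266 = 1711/56 - 293266 = -16421185/56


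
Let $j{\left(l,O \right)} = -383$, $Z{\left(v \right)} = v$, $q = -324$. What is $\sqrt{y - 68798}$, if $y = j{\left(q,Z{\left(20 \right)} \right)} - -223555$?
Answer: $\sqrt{154374} \approx 392.9$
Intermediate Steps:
$y = 223172$ ($y = -383 - -223555 = -383 + 223555 = 223172$)
$\sqrt{y - 68798} = \sqrt{223172 - 68798} = \sqrt{154374}$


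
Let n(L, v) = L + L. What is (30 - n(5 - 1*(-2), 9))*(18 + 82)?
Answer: 1600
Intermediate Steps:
n(L, v) = 2*L
(30 - n(5 - 1*(-2), 9))*(18 + 82) = (30 - 2*(5 - 1*(-2)))*(18 + 82) = (30 - 2*(5 + 2))*100 = (30 - 2*7)*100 = (30 - 1*14)*100 = (30 - 14)*100 = 16*100 = 1600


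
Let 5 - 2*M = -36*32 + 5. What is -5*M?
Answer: -2880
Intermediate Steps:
M = 576 (M = 5/2 - (-36*32 + 5)/2 = 5/2 - (-1152 + 5)/2 = 5/2 - 1/2*(-1147) = 5/2 + 1147/2 = 576)
-5*M = -5*576 = -2880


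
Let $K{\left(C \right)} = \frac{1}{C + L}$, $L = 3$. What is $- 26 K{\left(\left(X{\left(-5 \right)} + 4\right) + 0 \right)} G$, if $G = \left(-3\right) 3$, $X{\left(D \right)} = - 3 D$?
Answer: $\frac{117}{11} \approx 10.636$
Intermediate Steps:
$K{\left(C \right)} = \frac{1}{3 + C}$ ($K{\left(C \right)} = \frac{1}{C + 3} = \frac{1}{3 + C}$)
$G = -9$
$- 26 K{\left(\left(X{\left(-5 \right)} + 4\right) + 0 \right)} G = - \frac{26}{3 + \left(\left(\left(-3\right) \left(-5\right) + 4\right) + 0\right)} \left(-9\right) = - \frac{26}{3 + \left(\left(15 + 4\right) + 0\right)} \left(-9\right) = - \frac{26}{3 + \left(19 + 0\right)} \left(-9\right) = - \frac{26}{3 + 19} \left(-9\right) = - \frac{26}{22} \left(-9\right) = \left(-26\right) \frac{1}{22} \left(-9\right) = \left(- \frac{13}{11}\right) \left(-9\right) = \frac{117}{11}$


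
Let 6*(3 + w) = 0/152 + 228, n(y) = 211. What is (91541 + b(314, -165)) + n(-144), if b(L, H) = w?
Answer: 91787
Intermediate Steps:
w = 35 (w = -3 + (0/152 + 228)/6 = -3 + (0*(1/152) + 228)/6 = -3 + (0 + 228)/6 = -3 + (⅙)*228 = -3 + 38 = 35)
b(L, H) = 35
(91541 + b(314, -165)) + n(-144) = (91541 + 35) + 211 = 91576 + 211 = 91787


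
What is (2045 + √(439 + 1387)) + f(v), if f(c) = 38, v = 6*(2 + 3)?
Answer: 2083 + √1826 ≈ 2125.7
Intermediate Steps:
v = 30 (v = 6*5 = 30)
(2045 + √(439 + 1387)) + f(v) = (2045 + √(439 + 1387)) + 38 = (2045 + √1826) + 38 = 2083 + √1826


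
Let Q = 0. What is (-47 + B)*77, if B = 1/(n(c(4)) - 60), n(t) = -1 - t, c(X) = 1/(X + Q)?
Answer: -126709/35 ≈ -3620.3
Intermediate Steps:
c(X) = 1/X (c(X) = 1/(X + 0) = 1/X)
B = -4/245 (B = 1/((-1 - 1/4) - 60) = 1/((-1 - 1*¼) - 60) = 1/((-1 - ¼) - 60) = 1/(-5/4 - 60) = 1/(-245/4) = -4/245 ≈ -0.016327)
(-47 + B)*77 = (-47 - 4/245)*77 = -11519/245*77 = -126709/35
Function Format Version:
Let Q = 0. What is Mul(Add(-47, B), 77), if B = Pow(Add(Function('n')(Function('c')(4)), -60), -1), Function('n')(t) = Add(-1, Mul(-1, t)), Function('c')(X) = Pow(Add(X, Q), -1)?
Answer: Rational(-126709, 35) ≈ -3620.3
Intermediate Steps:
Function('c')(X) = Pow(X, -1) (Function('c')(X) = Pow(Add(X, 0), -1) = Pow(X, -1))
B = Rational(-4, 245) (B = Pow(Add(Add(-1, Mul(-1, Pow(4, -1))), -60), -1) = Pow(Add(Add(-1, Mul(-1, Rational(1, 4))), -60), -1) = Pow(Add(Add(-1, Rational(-1, 4)), -60), -1) = Pow(Add(Rational(-5, 4), -60), -1) = Pow(Rational(-245, 4), -1) = Rational(-4, 245) ≈ -0.016327)
Mul(Add(-47, B), 77) = Mul(Add(-47, Rational(-4, 245)), 77) = Mul(Rational(-11519, 245), 77) = Rational(-126709, 35)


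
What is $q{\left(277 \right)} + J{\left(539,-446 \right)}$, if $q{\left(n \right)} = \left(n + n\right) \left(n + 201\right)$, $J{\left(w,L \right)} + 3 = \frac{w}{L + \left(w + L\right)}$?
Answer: $\frac{93477038}{353} \approx 2.6481 \cdot 10^{5}$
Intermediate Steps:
$J{\left(w,L \right)} = -3 + \frac{w}{w + 2 L}$ ($J{\left(w,L \right)} = -3 + \frac{w}{L + \left(w + L\right)} = -3 + \frac{w}{L + \left(L + w\right)} = -3 + \frac{w}{w + 2 L}$)
$q{\left(n \right)} = 2 n \left(201 + n\right)$
$q{\left(277 \right)} + J{\left(539,-446 \right)} = 2 \cdot 277 \left(201 + 277\right) + \frac{2 \left(\left(-1\right) 539 - -1338\right)}{539 + 2 \left(-446\right)} = 2 \cdot 277 \cdot 478 + \frac{2 \left(-539 + 1338\right)}{539 - 892} = 264812 + 2 \frac{1}{-353} \cdot 799 = 264812 + 2 \left(- \frac{1}{353}\right) 799 = 264812 - \frac{1598}{353} = \frac{93477038}{353}$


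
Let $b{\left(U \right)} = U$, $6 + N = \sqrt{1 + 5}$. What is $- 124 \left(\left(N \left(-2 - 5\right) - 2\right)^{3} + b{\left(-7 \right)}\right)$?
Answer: $-12309852 + 4421592 \sqrt{6} \approx -1.4792 \cdot 10^{6}$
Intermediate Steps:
$N = -6 + \sqrt{6}$ ($N = -6 + \sqrt{1 + 5} = -6 + \sqrt{6} \approx -3.5505$)
$- 124 \left(\left(N \left(-2 - 5\right) - 2\right)^{3} + b{\left(-7 \right)}\right) = - 124 \left(\left(\left(-6 + \sqrt{6}\right) \left(-2 - 5\right) - 2\right)^{3} - 7\right) = - 124 \left(\left(\left(-6 + \sqrt{6}\right) \left(-7\right) - 2\right)^{3} - 7\right) = - 124 \left(\left(\left(42 - 7 \sqrt{6}\right) - 2\right)^{3} - 7\right) = - 124 \left(\left(40 - 7 \sqrt{6}\right)^{3} - 7\right) = - 124 \left(-7 + \left(40 - 7 \sqrt{6}\right)^{3}\right) = 868 - 124 \left(40 - 7 \sqrt{6}\right)^{3}$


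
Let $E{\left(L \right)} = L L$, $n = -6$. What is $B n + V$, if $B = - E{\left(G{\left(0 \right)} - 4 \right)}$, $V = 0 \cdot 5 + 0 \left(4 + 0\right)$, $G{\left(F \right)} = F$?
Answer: $96$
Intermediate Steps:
$V = 0$ ($V = 0 + 0 \cdot 4 = 0 + 0 = 0$)
$E{\left(L \right)} = L^{2}$
$B = -16$ ($B = - \left(0 - 4\right)^{2} = - \left(-4\right)^{2} = \left(-1\right) 16 = -16$)
$B n + V = \left(-16\right) \left(-6\right) + 0 = 96 + 0 = 96$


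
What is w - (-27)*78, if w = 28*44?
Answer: 3338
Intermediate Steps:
w = 1232
w - (-27)*78 = 1232 - (-27)*78 = 1232 - 1*(-2106) = 1232 + 2106 = 3338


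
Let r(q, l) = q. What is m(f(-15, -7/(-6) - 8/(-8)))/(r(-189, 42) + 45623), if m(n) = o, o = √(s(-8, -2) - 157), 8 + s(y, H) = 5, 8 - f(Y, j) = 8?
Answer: 2*I*√10/22717 ≈ 0.00027841*I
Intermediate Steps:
f(Y, j) = 0 (f(Y, j) = 8 - 1*8 = 8 - 8 = 0)
s(y, H) = -3 (s(y, H) = -8 + 5 = -3)
o = 4*I*√10 (o = √(-3 - 157) = √(-160) = 4*I*√10 ≈ 12.649*I)
m(n) = 4*I*√10
m(f(-15, -7/(-6) - 8/(-8)))/(r(-189, 42) + 45623) = (4*I*√10)/(-189 + 45623) = (4*I*√10)/45434 = (4*I*√10)*(1/45434) = 2*I*√10/22717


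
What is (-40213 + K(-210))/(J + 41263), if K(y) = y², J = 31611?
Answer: 3887/72874 ≈ 0.053339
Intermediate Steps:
(-40213 + K(-210))/(J + 41263) = (-40213 + (-210)²)/(31611 + 41263) = (-40213 + 44100)/72874 = 3887*(1/72874) = 3887/72874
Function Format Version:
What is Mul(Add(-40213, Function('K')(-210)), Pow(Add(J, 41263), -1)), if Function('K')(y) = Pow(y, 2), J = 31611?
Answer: Rational(3887, 72874) ≈ 0.053339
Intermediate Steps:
Mul(Add(-40213, Function('K')(-210)), Pow(Add(J, 41263), -1)) = Mul(Add(-40213, Pow(-210, 2)), Pow(Add(31611, 41263), -1)) = Mul(Add(-40213, 44100), Pow(72874, -1)) = Mul(3887, Rational(1, 72874)) = Rational(3887, 72874)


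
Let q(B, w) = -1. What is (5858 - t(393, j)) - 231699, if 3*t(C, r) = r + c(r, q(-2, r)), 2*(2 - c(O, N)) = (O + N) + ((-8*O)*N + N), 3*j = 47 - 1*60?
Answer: -4065247/18 ≈ -2.2585e+5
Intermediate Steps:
j = -13/3 (j = (47 - 1*60)/3 = (47 - 60)/3 = (1/3)*(-13) = -13/3 ≈ -4.3333)
c(O, N) = 2 - N - O/2 + 4*N*O (c(O, N) = 2 - ((O + N) + ((-8*O)*N + N))/2 = 2 - ((N + O) + (-8*N*O + N))/2 = 2 - ((N + O) + (N - 8*N*O))/2 = 2 - (O + 2*N - 8*N*O)/2 = 2 + (-N - O/2 + 4*N*O) = 2 - N - O/2 + 4*N*O)
t(C, r) = 1 - 7*r/6 (t(C, r) = (r + (2 - 1*(-1) - r/2 + 4*(-1)*r))/3 = (r + (2 + 1 - r/2 - 4*r))/3 = (r + (3 - 9*r/2))/3 = (3 - 7*r/2)/3 = 1 - 7*r/6)
(5858 - t(393, j)) - 231699 = (5858 - (1 - 7/6*(-13/3))) - 231699 = (5858 - (1 + 91/18)) - 231699 = (5858 - 1*109/18) - 231699 = (5858 - 109/18) - 231699 = 105335/18 - 231699 = -4065247/18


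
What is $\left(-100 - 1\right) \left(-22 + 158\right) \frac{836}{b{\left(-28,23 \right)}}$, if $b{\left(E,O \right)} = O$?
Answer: $- \frac{11483296}{23} \approx -4.9927 \cdot 10^{5}$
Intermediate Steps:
$\left(-100 - 1\right) \left(-22 + 158\right) \frac{836}{b{\left(-28,23 \right)}} = \left(-100 - 1\right) \left(-22 + 158\right) \frac{836}{23} = \left(-101\right) 136 \cdot 836 \cdot \frac{1}{23} = \left(-13736\right) \frac{836}{23} = - \frac{11483296}{23}$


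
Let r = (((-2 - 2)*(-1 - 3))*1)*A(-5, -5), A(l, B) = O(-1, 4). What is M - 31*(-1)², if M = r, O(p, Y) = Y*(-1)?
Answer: -95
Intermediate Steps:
O(p, Y) = -Y
A(l, B) = -4 (A(l, B) = -1*4 = -4)
r = -64 (r = (((-2 - 2)*(-1 - 3))*1)*(-4) = (-4*(-4)*1)*(-4) = (16*1)*(-4) = 16*(-4) = -64)
M = -64
M - 31*(-1)² = -64 - 31*(-1)² = -64 - 31*1 = -64 - 31 = -95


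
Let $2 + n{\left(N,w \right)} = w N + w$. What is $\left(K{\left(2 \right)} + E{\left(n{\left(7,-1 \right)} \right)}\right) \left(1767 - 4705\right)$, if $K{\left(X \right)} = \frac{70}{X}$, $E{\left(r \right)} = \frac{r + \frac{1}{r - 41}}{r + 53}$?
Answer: $- \frac{224004872}{2193} \approx -1.0215 \cdot 10^{5}$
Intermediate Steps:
$n{\left(N,w \right)} = -2 + w + N w$ ($n{\left(N,w \right)} = -2 + \left(w N + w\right) = -2 + \left(N w + w\right) = -2 + \left(w + N w\right) = -2 + w + N w$)
$E{\left(r \right)} = \frac{r + \frac{1}{-41 + r}}{53 + r}$
$\left(K{\left(2 \right)} + E{\left(n{\left(7,-1 \right)} \right)}\right) \left(1767 - 4705\right) = \left(\frac{70}{2} + \frac{1 + \left(-2 - 1 + 7 \left(-1\right)\right)^{2} - 41 \left(-2 - 1 + 7 \left(-1\right)\right)}{-2173 + \left(-2 - 1 + 7 \left(-1\right)\right)^{2} + 12 \left(-2 - 1 + 7 \left(-1\right)\right)}\right) \left(1767 - 4705\right) = \left(70 \cdot \frac{1}{2} + \frac{1 + \left(-2 - 1 - 7\right)^{2} - 41 \left(-2 - 1 - 7\right)}{-2173 + \left(-2 - 1 - 7\right)^{2} + 12 \left(-2 - 1 - 7\right)}\right) \left(-2938\right) = \left(35 + \frac{1 + \left(-10\right)^{2} - -410}{-2173 + \left(-10\right)^{2} + 12 \left(-10\right)}\right) \left(-2938\right) = \left(35 + \frac{1 + 100 + 410}{-2173 + 100 - 120}\right) \left(-2938\right) = \left(35 + \frac{1}{-2193} \cdot 511\right) \left(-2938\right) = \left(35 - \frac{511}{2193}\right) \left(-2938\right) = \frac{76244}{2193} \left(-2938\right) = - \frac{224004872}{2193}$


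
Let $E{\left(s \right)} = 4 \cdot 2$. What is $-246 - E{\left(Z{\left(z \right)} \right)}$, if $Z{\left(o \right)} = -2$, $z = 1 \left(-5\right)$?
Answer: $-254$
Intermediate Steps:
$z = -5$
$E{\left(s \right)} = 8$
$-246 - E{\left(Z{\left(z \right)} \right)} = -246 - 8 = -254$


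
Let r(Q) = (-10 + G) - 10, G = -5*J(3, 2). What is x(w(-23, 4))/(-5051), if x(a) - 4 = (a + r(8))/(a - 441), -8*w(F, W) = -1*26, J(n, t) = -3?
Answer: -7011/8844301 ≈ -0.00079271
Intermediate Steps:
G = 15 (G = -5*(-3) = 15)
r(Q) = -5 (r(Q) = (-10 + 15) - 10 = 5 - 10 = -5)
w(F, W) = 13/4 (w(F, W) = -(-1)*26/8 = -⅛*(-26) = 13/4)
x(a) = 4 + (-5 + a)/(-441 + a) (x(a) = 4 + (a - 5)/(a - 441) = 4 + (-5 + a)/(-441 + a))
x(w(-23, 4))/(-5051) = ((-1769 + 5*(13/4))/(-441 + 13/4))/(-5051) = ((-1769 + 65/4)/(-1751/4))*(-1/5051) = -4/1751*(-7011/4)*(-1/5051) = (7011/1751)*(-1/5051) = -7011/8844301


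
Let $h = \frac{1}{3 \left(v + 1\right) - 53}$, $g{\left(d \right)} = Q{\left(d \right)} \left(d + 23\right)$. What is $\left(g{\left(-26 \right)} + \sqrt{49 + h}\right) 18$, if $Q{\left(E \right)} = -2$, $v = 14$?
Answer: $108 + \frac{9 \sqrt{782}}{2} \approx 233.84$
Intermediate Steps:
$g{\left(d \right)} = -46 - 2 d$ ($g{\left(d \right)} = - 2 \left(d + 23\right) = - 2 \left(23 + d\right) = -46 - 2 d$)
$h = - \frac{1}{8}$ ($h = \frac{1}{3 \left(14 + 1\right) - 53} = \frac{1}{3 \cdot 15 - 53} = \frac{1}{45 - 53} = \frac{1}{-8} = - \frac{1}{8} \approx -0.125$)
$\left(g{\left(-26 \right)} + \sqrt{49 + h}\right) 18 = \left(\left(-46 - -52\right) + \sqrt{49 - \frac{1}{8}}\right) 18 = \left(\left(-46 + 52\right) + \sqrt{\frac{391}{8}}\right) 18 = \left(6 + \frac{\sqrt{782}}{4}\right) 18 = 108 + \frac{9 \sqrt{782}}{2}$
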